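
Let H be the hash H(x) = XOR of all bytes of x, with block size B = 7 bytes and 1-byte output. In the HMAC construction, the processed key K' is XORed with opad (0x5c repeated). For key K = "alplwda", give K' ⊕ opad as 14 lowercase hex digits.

Key "alplwda" = 61 6c 70 6c 77 64 61 is exactly B = 7 bytes: K' = 61 6c 70 6c 77 64 61.
XOR each byte with 0x5c: 61⊕5c=3d, 6c⊕5c=30, 70⊕5c=2c, 6c⊕5c=30, 77⊕5c=2b, 64⊕5c=38, 61⊕5c=3d.

3d302c302b383d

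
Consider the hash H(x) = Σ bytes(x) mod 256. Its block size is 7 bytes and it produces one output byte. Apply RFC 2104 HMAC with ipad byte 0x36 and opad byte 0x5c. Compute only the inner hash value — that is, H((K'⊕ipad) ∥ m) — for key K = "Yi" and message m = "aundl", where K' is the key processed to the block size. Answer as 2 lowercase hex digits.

f0

Key "Yi" = 59 69 is 2 bytes ≤ B = 7; zero-pad to 7 bytes: K' = 59 69 00 00 00 00 00.
K' ⊕ ipad = 6f 5f 36 36 36 36 36.
Inner input = 6f 5f 36 36 36 36 36 ∥ 61 75 6e 64 6c.
Inner hash: sum = 111+95+54+54+54+54+54+97+117+110+100+108 = 1008; mod 256 = 240 → f0.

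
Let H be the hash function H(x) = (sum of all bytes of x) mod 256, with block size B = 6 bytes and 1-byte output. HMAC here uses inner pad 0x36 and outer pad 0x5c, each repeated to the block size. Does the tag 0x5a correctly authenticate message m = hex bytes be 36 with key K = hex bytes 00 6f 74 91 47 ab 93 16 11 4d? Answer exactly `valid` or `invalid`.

Key hex bytes 00 6f 74 91 47 ab 93 16 11 4d is 10 bytes > B = 6, so hash it first: H(key) = 6d, then zero-pad to 6 bytes: K' = 6d 00 00 00 00 00.
K' ⊕ ipad = 5b 36 36 36 36 36; K' ⊕ opad = 31 5c 5c 5c 5c 5c.
Inner hash: sum = 91+54+54+54+54+54+190+54 = 605; mod 256 = 93 → 5d.
Outer hash (recomputed tag): sum = 49+92+92+92+92+92+93 = 602; mod 256 = 90 → 5a.
Recomputed tag = 5a; claimed = 5a → match.

valid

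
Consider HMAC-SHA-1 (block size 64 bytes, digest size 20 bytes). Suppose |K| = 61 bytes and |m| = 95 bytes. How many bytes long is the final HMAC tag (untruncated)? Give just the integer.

20

The tag is one SHA-1 digest: 20 bytes.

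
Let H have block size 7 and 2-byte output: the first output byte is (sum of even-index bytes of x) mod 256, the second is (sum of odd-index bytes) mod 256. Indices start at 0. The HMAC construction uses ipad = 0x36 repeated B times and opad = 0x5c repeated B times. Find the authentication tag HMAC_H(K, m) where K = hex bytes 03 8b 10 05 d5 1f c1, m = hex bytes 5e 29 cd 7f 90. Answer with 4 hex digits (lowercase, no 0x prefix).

a550

Key hex bytes 03 8b 10 05 d5 1f c1 is exactly B = 7 bytes: K' = 03 8b 10 05 d5 1f c1.
K' ⊕ ipad = 35 bd 26 33 e3 29 f7.  K' ⊕ opad = 5f d7 4c 59 89 43 9d.
Inner input = (K'⊕ipad) ∥ m = 35 bd 26 33 e3 29 f7 ∥ 5e 29 cd 7f 90.
Inner hash: even-index sum = 733 mod 256 = 221; odd-index sum = 724 mod 256 = 212 → dd d4.
Outer input = (K'⊕opad) ∥ inner = 5f d7 4c 59 89 43 9d ∥ dd d4.
Outer hash (tag): even-index sum = 677 mod 256 = 165; odd-index sum = 592 mod 256 = 80 → a5 50.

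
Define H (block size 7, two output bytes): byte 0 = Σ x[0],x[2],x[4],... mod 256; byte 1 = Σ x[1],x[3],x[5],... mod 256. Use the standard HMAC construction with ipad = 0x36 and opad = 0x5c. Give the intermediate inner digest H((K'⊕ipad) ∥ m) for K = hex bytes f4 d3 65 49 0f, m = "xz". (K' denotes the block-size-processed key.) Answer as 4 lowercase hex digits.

Key hex bytes f4 d3 65 49 0f is 5 bytes ≤ B = 7; zero-pad to 7 bytes: K' = f4 d3 65 49 0f 00 00.
K' ⊕ ipad = c2 e5 53 7f 39 36 36.
Inner input = c2 e5 53 7f 39 36 36 ∥ 78 7a.
Inner hash: even-index sum = 510 mod 256 = 254; odd-index sum = 530 mod 256 = 18 → fe 12.

fe12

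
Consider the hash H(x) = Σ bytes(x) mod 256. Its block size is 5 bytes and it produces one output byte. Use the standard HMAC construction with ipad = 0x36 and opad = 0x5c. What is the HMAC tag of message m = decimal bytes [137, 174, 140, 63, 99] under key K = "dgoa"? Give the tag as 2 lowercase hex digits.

2d

Key "dgoa" = 64 67 6f 61 is 4 bytes ≤ B = 5; zero-pad to 5 bytes: K' = 64 67 6f 61 00.
K' ⊕ ipad = 52 51 59 57 36.  K' ⊕ opad = 38 3b 33 3d 5c.
Inner input = (K'⊕ipad) ∥ m = 52 51 59 57 36 ∥ 89 ae 8c 3f 63.
Inner hash: sum = 82+81+89+87+54+137+174+140+63+99 = 1006; mod 256 = 238 → ee.
Outer input = (K'⊕opad) ∥ inner = 38 3b 33 3d 5c ∥ ee.
Outer hash (tag): sum = 56+59+51+61+92+238 = 557; mod 256 = 45 → 2d.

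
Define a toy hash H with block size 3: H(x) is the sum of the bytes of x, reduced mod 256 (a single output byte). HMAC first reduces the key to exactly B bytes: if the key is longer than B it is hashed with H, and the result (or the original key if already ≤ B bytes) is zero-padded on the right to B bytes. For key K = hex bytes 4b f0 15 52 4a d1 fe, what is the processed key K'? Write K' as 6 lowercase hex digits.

|K| = 7 > B = 3, so first hash the key.
H(K): sum = 75+240+21+82+74+209+254 = 955; mod 256 = 187 → bb.
Zero-pad H(K) = bb to 3 bytes: K' = bb 00 00.

bb0000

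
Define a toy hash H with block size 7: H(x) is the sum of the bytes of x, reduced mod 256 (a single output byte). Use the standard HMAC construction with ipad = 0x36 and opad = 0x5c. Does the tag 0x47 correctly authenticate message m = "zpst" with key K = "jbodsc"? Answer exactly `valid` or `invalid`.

invalid

Key "jbodsc" = 6a 62 6f 64 73 63 is 6 bytes ≤ B = 7; zero-pad to 7 bytes: K' = 6a 62 6f 64 73 63 00.
K' ⊕ ipad = 5c 54 59 52 45 55 36; K' ⊕ opad = 36 3e 33 38 2f 3f 5c.
Inner hash: sum = 92+84+89+82+69+85+54+122+112+115+116 = 1020; mod 256 = 252 → fc.
Outer hash (recomputed tag): sum = 54+62+51+56+47+63+92+252 = 677; mod 256 = 165 → a5.
Recomputed tag = a5; claimed = 47 → mismatch.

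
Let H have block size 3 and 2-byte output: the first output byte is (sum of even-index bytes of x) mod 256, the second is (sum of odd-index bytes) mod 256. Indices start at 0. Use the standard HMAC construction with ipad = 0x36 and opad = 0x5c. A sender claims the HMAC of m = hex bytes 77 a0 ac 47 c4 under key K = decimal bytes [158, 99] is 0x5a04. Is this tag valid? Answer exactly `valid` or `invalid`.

valid

Key decimal bytes [158, 99] = 9e 63 is 2 bytes ≤ B = 3; zero-pad to 3 bytes: K' = 9e 63 00.
K' ⊕ ipad = a8 55 36; K' ⊕ opad = c2 3f 5c.
Inner hash: even-index sum = 453 mod 256 = 197; odd-index sum = 572 mod 256 = 60 → c5 3c.
Outer hash (recomputed tag): even-index sum = 346 mod 256 = 90; odd-index sum = 260 mod 256 = 4 → 5a 04.
Recomputed tag = 5a04; claimed = 5a04 → match.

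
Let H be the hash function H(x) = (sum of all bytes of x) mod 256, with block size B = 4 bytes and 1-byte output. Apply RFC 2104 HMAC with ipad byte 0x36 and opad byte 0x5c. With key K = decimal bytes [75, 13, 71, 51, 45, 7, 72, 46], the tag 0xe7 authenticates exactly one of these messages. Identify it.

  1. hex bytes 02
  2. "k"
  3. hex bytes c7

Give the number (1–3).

Key decimal bytes [75, 13, 71, 51, 45, 7, 72, 46] = 4b 0d 47 33 2d 07 48 2e is 8 bytes > B = 4, so hash it first: H(key) = 7c, then zero-pad to 4 bytes: K' = 7c 00 00 00.
K' ⊕ ipad = 4a 36 36 36; K' ⊕ opad = 20 5c 5c 5c.
m1: inner = H(4a 36 36 36 02) = ee; tag = H(20 5c 5c 5c ee) = 22
m2: inner = H(4a 36 36 36 6b) = 57; tag = H(20 5c 5c 5c 57) = 8b
m3: inner = H(4a 36 36 36 c7) = b3; tag = H(20 5c 5c 5c b3) = e7 ← matches

3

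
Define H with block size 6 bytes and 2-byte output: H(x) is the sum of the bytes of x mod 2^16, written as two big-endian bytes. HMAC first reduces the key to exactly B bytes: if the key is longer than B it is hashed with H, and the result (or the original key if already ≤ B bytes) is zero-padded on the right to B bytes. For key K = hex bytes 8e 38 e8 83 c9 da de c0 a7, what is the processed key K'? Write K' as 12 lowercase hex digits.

061900000000

|K| = 9 > B = 6, so first hash the key.
H(K): sum = 142+56+232+131+201+218+222+192+167 = 1561 → 06 19.
Zero-pad H(K) = 06 19 to 6 bytes: K' = 06 19 00 00 00 00.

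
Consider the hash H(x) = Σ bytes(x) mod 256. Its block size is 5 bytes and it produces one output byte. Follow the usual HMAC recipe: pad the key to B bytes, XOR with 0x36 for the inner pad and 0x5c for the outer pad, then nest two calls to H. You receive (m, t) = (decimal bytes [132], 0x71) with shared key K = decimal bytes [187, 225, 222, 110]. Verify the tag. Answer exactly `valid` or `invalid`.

Key decimal bytes [187, 225, 222, 110] = bb e1 de 6e is 4 bytes ≤ B = 5; zero-pad to 5 bytes: K' = bb e1 de 6e 00.
K' ⊕ ipad = 8d d7 e8 58 36; K' ⊕ opad = e7 bd 82 32 5c.
Inner hash: sum = 141+215+232+88+54+132 = 862; mod 256 = 94 → 5e.
Outer hash (recomputed tag): sum = 231+189+130+50+92+94 = 786; mod 256 = 18 → 12.
Recomputed tag = 12; claimed = 71 → mismatch.

invalid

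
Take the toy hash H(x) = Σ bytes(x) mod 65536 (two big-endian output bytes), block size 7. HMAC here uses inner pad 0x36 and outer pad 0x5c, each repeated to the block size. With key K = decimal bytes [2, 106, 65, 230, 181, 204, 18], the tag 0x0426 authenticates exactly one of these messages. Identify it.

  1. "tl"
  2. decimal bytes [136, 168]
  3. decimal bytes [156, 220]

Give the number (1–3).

3

Key decimal bytes [2, 106, 65, 230, 181, 204, 18] = 02 6a 41 e6 b5 cc 12 is exactly B = 7 bytes: K' = 02 6a 41 e6 b5 cc 12.
K' ⊕ ipad = 34 5c 77 d0 83 fa 24; K' ⊕ opad = 5e 36 1d ba e9 90 4e.
m1: inner = H(34 5c 77 d0 83 fa 24 74 6c) = 04 58; tag = H(5e 36 1d ba e9 90 4e 04 58) = 038e
m2: inner = H(34 5c 77 d0 83 fa 24 88 a8) = 04 a8; tag = H(5e 36 1d ba e9 90 4e 04 a8) = 03de
m3: inner = H(34 5c 77 d0 83 fa 24 9c dc) = 04 f0; tag = H(5e 36 1d ba e9 90 4e 04 f0) = 0426 ← matches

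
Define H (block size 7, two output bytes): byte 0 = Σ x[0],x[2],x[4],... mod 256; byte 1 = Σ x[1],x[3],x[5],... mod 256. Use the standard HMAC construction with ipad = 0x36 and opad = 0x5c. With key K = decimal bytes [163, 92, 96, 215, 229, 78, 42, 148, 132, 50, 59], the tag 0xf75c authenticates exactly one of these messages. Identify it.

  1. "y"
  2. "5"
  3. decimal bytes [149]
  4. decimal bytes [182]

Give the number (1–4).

1

Key decimal bytes [163, 92, 96, 215, 229, 78, 42, 148, 132, 50, 59] = a3 5c 60 d7 e5 4e 2a 94 84 32 3b is 11 bytes > B = 7, so hash it first: H(key) = d1 47, then zero-pad to 7 bytes: K' = d1 47 00 00 00 00 00.
K' ⊕ ipad = e7 71 36 36 36 36 36; K' ⊕ opad = 8d 1b 5c 5c 5c 5c 5c.
m1: inner = H(e7 71 36 36 36 36 36 79) = 89 56; tag = H(8d 1b 5c 5c 5c 5c 5c 89 56) = f75c ← matches
m2: inner = H(e7 71 36 36 36 36 36 35) = 89 12; tag = H(8d 1b 5c 5c 5c 5c 5c 89 12) = b35c
m3: inner = H(e7 71 36 36 36 36 36 95) = 89 72; tag = H(8d 1b 5c 5c 5c 5c 5c 89 72) = 135c
m4: inner = H(e7 71 36 36 36 36 36 b6) = 89 93; tag = H(8d 1b 5c 5c 5c 5c 5c 89 93) = 345c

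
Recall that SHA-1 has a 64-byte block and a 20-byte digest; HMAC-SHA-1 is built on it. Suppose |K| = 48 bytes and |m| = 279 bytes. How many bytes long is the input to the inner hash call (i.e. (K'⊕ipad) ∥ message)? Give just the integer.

343

Key is 48 ≤ 64 bytes, zero-padded: |K'| = 64.
Inner input = (K'⊕ipad) ∥ m → 64 + 279 = 343 bytes.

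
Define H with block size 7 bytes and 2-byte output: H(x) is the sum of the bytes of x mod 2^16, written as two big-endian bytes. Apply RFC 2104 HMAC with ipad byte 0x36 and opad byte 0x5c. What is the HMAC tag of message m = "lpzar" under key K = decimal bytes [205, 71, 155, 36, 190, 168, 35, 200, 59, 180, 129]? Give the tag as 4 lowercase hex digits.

Key decimal bytes [205, 71, 155, 36, 190, 168, 35, 200, 59, 180, 129] = cd 47 9b 24 be a8 23 c8 3b b4 81 is 11 bytes > B = 7, so hash it first: H(key) = 05 94, then zero-pad to 7 bytes: K' = 05 94 00 00 00 00 00.
K' ⊕ ipad = 33 a2 36 36 36 36 36.  K' ⊕ opad = 59 c8 5c 5c 5c 5c 5c.
Inner input = (K'⊕ipad) ∥ m = 33 a2 36 36 36 36 36 ∥ 6c 70 7a 61 72.
Inner hash: sum = 51+162+54+54+54+54+54+108+112+122+97+114 = 1036 → 04 0c.
Outer input = (K'⊕opad) ∥ inner = 59 c8 5c 5c 5c 5c 5c ∥ 04 0c.
Outer hash (tag): sum = 89+200+92+92+92+92+92+4+12 = 765 → 02 fd.

02fd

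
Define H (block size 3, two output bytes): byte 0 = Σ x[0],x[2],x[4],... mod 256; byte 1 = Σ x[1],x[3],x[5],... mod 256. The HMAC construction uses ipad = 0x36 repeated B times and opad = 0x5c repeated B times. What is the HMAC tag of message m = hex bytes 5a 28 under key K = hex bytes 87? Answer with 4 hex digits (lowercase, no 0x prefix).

c76b

Key hex bytes 87 is 1 byte ≤ B = 3; zero-pad to 3 bytes: K' = 87 00 00.
K' ⊕ ipad = b1 36 36.  K' ⊕ opad = db 5c 5c.
Inner input = (K'⊕ipad) ∥ m = b1 36 36 ∥ 5a 28.
Inner hash: even-index sum = 271 mod 256 = 15; odd-index sum = 144 mod 256 = 144 → 0f 90.
Outer input = (K'⊕opad) ∥ inner = db 5c 5c ∥ 0f 90.
Outer hash (tag): even-index sum = 455 mod 256 = 199; odd-index sum = 107 mod 256 = 107 → c7 6b.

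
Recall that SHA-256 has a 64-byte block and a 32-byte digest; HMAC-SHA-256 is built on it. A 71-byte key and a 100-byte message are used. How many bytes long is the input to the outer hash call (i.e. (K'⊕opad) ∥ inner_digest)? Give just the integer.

96

Key is 71 > 64 bytes, so it is hashed to 32 bytes then zero-padded to 64: |K'| = 64.
Outer input = (K'⊕opad) ∥ H(inner) → 64 + 32 = 96 bytes.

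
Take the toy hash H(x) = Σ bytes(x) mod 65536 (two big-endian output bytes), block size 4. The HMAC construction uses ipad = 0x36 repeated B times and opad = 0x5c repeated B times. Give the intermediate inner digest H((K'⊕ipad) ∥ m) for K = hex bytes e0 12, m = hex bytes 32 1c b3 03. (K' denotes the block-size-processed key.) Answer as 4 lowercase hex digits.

026a

Key hex bytes e0 12 is 2 bytes ≤ B = 4; zero-pad to 4 bytes: K' = e0 12 00 00.
K' ⊕ ipad = d6 24 36 36.
Inner input = d6 24 36 36 ∥ 32 1c b3 03.
Inner hash: sum = 214+36+54+54+50+28+179+3 = 618 → 02 6a.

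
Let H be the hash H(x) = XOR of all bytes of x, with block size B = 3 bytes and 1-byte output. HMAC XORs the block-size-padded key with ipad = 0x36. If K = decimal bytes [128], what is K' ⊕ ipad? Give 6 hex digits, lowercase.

Key decimal bytes [128] = 80 is 1 byte ≤ B = 3; zero-pad to 3 bytes: K' = 80 00 00.
XOR each byte with 0x36: 80⊕36=b6, 00⊕36=36, 00⊕36=36.

b63636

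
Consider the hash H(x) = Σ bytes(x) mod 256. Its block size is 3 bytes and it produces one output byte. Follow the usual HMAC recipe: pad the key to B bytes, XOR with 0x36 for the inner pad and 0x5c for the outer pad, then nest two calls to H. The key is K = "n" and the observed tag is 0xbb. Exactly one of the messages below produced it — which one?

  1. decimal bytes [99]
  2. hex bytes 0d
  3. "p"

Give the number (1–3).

2

Key "n" = 6e is 1 byte ≤ B = 3; zero-pad to 3 bytes: K' = 6e 00 00.
K' ⊕ ipad = 58 36 36; K' ⊕ opad = 32 5c 5c.
m1: inner = H(58 36 36 63) = 27; tag = H(32 5c 5c 27) = 11
m2: inner = H(58 36 36 0d) = d1; tag = H(32 5c 5c d1) = bb ← matches
m3: inner = H(58 36 36 70) = 34; tag = H(32 5c 5c 34) = 1e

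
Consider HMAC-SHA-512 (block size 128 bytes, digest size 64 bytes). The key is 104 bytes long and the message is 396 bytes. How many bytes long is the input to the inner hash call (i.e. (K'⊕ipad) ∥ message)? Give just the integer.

Key is 104 ≤ 128 bytes, zero-padded: |K'| = 128.
Inner input = (K'⊕ipad) ∥ m → 128 + 396 = 524 bytes.

524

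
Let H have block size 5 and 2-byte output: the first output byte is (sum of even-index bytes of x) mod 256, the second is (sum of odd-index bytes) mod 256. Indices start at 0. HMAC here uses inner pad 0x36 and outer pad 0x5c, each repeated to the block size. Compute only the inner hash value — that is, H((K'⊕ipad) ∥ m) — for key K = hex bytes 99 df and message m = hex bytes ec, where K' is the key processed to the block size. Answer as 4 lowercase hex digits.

Key hex bytes 99 df is 2 bytes ≤ B = 5; zero-pad to 5 bytes: K' = 99 df 00 00 00.
K' ⊕ ipad = af e9 36 36 36.
Inner input = af e9 36 36 36 ∥ ec.
Inner hash: even-index sum = 283 mod 256 = 27; odd-index sum = 523 mod 256 = 11 → 1b 0b.

1b0b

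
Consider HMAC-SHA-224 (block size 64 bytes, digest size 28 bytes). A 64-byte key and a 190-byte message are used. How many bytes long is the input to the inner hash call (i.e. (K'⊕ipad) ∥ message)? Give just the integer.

254

Key is 64 ≤ 64 bytes, zero-padded: |K'| = 64.
Inner input = (K'⊕ipad) ∥ m → 64 + 190 = 254 bytes.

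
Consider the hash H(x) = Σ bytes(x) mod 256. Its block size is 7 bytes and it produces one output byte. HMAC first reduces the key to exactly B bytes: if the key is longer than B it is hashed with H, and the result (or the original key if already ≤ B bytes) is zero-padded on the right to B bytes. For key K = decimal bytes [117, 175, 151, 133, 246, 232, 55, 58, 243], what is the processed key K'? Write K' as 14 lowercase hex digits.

|K| = 9 > B = 7, so first hash the key.
H(K): sum = 117+175+151+133+246+232+55+58+243 = 1410; mod 256 = 130 → 82.
Zero-pad H(K) = 82 to 7 bytes: K' = 82 00 00 00 00 00 00.

82000000000000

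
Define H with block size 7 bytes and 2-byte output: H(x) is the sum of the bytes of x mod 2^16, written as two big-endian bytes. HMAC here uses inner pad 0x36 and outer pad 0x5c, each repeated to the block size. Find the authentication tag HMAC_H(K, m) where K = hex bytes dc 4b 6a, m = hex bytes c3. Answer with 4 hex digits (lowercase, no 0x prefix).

029e

Key hex bytes dc 4b 6a is 3 bytes ≤ B = 7; zero-pad to 7 bytes: K' = dc 4b 6a 00 00 00 00.
K' ⊕ ipad = ea 7d 5c 36 36 36 36.  K' ⊕ opad = 80 17 36 5c 5c 5c 5c.
Inner input = (K'⊕ipad) ∥ m = ea 7d 5c 36 36 36 36 ∥ c3.
Inner hash: sum = 234+125+92+54+54+54+54+195 = 862 → 03 5e.
Outer input = (K'⊕opad) ∥ inner = 80 17 36 5c 5c 5c 5c ∥ 03 5e.
Outer hash (tag): sum = 128+23+54+92+92+92+92+3+94 = 670 → 02 9e.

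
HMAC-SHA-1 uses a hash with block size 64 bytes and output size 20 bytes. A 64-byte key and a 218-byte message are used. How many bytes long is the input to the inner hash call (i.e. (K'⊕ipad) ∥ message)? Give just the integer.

282

Key is 64 ≤ 64 bytes, zero-padded: |K'| = 64.
Inner input = (K'⊕ipad) ∥ m → 64 + 218 = 282 bytes.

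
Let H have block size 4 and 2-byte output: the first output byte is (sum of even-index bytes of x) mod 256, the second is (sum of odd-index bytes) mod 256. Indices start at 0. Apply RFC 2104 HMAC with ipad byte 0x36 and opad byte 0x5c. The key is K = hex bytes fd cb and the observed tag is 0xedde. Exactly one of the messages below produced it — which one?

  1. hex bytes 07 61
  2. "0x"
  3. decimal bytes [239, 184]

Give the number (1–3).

3

Key hex bytes fd cb is 2 bytes ≤ B = 4; zero-pad to 4 bytes: K' = fd cb 00 00.
K' ⊕ ipad = cb fd 36 36; K' ⊕ opad = a1 97 5c 5c.
m1: inner = H(cb fd 36 36 07 61) = 08 94; tag = H(a1 97 5c 5c 08 94) = 0587
m2: inner = H(cb fd 36 36 30 78) = 31 ab; tag = H(a1 97 5c 5c 31 ab) = 2e9e
m3: inner = H(cb fd 36 36 ef b8) = f0 eb; tag = H(a1 97 5c 5c f0 eb) = edde ← matches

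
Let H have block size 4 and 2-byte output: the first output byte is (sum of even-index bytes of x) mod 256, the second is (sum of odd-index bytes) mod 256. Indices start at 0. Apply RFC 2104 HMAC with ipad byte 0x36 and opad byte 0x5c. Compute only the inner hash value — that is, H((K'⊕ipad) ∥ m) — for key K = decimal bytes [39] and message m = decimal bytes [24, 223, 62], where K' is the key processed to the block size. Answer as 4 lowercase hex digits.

Key decimal bytes [39] = 27 is 1 byte ≤ B = 4; zero-pad to 4 bytes: K' = 27 00 00 00.
K' ⊕ ipad = 11 36 36 36.
Inner input = 11 36 36 36 ∥ 18 df 3e.
Inner hash: even-index sum = 157 mod 256 = 157; odd-index sum = 331 mod 256 = 75 → 9d 4b.

9d4b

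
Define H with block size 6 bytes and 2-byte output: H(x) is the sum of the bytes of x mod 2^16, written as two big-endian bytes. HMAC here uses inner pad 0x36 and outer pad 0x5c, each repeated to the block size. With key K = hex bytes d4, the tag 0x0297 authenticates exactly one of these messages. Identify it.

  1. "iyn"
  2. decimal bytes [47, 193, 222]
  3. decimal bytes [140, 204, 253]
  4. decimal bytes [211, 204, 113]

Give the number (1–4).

1

Key hex bytes d4 is 1 byte ≤ B = 6; zero-pad to 6 bytes: K' = d4 00 00 00 00 00.
K' ⊕ ipad = e2 36 36 36 36 36; K' ⊕ opad = 88 5c 5c 5c 5c 5c.
m1: inner = H(e2 36 36 36 36 36 69 79 6e) = 03 40; tag = H(88 5c 5c 5c 5c 5c 03 40) = 0297 ← matches
m2: inner = H(e2 36 36 36 36 36 2f c1 de) = 03 be; tag = H(88 5c 5c 5c 5c 5c 03 be) = 0315
m3: inner = H(e2 36 36 36 36 36 8c cc fd) = 04 45; tag = H(88 5c 5c 5c 5c 5c 04 45) = 029d
m4: inner = H(e2 36 36 36 36 36 d3 cc 71) = 04 00; tag = H(88 5c 5c 5c 5c 5c 04 00) = 0258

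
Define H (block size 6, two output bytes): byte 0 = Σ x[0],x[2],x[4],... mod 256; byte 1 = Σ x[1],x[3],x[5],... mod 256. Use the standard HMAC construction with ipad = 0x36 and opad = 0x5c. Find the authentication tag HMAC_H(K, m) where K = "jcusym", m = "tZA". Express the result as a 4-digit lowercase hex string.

Key "jcusym" = 6a 63 75 73 79 6d is exactly B = 6 bytes: K' = 6a 63 75 73 79 6d.
K' ⊕ ipad = 5c 55 43 45 4f 5b.  K' ⊕ opad = 36 3f 29 2f 25 31.
Inner input = (K'⊕ipad) ∥ m = 5c 55 43 45 4f 5b ∥ 74 5a 41.
Inner hash: even-index sum = 419 mod 256 = 163; odd-index sum = 335 mod 256 = 79 → a3 4f.
Outer input = (K'⊕opad) ∥ inner = 36 3f 29 2f 25 31 ∥ a3 4f.
Outer hash (tag): even-index sum = 295 mod 256 = 39; odd-index sum = 238 mod 256 = 238 → 27 ee.

27ee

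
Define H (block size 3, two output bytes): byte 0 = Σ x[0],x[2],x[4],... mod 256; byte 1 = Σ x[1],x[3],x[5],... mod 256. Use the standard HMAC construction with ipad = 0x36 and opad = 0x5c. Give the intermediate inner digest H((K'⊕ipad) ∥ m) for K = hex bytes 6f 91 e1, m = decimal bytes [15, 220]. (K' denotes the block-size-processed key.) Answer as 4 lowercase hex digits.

0cb6

Key hex bytes 6f 91 e1 is exactly B = 3 bytes: K' = 6f 91 e1.
K' ⊕ ipad = 59 a7 d7.
Inner input = 59 a7 d7 ∥ 0f dc.
Inner hash: even-index sum = 524 mod 256 = 12; odd-index sum = 182 mod 256 = 182 → 0c b6.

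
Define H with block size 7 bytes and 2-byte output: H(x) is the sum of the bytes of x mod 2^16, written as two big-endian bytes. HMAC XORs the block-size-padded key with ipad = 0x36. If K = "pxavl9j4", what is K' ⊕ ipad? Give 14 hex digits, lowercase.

Key "pxavl9j4" = 70 78 61 76 6c 39 6a 34 is 8 bytes > B = 7, so hash it first: H(key) = 03 02, then zero-pad to 7 bytes: K' = 03 02 00 00 00 00 00.
XOR each byte with 0x36: 03⊕36=35, 02⊕36=34, 00⊕36=36, 00⊕36=36, 00⊕36=36, 00⊕36=36, 00⊕36=36.

35343636363636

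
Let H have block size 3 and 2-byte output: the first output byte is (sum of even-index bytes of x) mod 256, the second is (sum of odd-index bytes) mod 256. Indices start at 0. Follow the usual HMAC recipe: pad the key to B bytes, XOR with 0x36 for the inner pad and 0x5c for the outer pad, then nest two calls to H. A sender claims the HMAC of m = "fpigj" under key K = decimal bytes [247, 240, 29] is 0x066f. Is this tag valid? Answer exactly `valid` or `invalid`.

invalid

Key decimal bytes [247, 240, 29] = f7 f0 1d is exactly B = 3 bytes: K' = f7 f0 1d.
K' ⊕ ipad = c1 c6 2b; K' ⊕ opad = ab ac 41.
Inner hash: even-index sum = 451 mod 256 = 195; odd-index sum = 511 mod 256 = 255 → c3 ff.
Outer hash (recomputed tag): even-index sum = 491 mod 256 = 235; odd-index sum = 367 mod 256 = 111 → eb 6f.
Recomputed tag = eb6f; claimed = 066f → mismatch.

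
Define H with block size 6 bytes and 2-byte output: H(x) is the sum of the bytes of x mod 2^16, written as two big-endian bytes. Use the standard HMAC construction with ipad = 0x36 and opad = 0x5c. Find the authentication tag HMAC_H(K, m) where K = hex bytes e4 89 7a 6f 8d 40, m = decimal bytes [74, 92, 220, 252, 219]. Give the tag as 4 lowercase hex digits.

Key hex bytes e4 89 7a 6f 8d 40 is exactly B = 6 bytes: K' = e4 89 7a 6f 8d 40.
K' ⊕ ipad = d2 bf 4c 59 bb 76.  K' ⊕ opad = b8 d5 26 33 d1 1c.
Inner input = (K'⊕ipad) ∥ m = d2 bf 4c 59 bb 76 ∥ 4a 5c dc fc db.
Inner hash: sum = 210+191+76+89+187+118+74+92+220+252+219 = 1728 → 06 c0.
Outer input = (K'⊕opad) ∥ inner = b8 d5 26 33 d1 1c ∥ 06 c0.
Outer hash (tag): sum = 184+213+38+51+209+28+6+192 = 921 → 03 99.

0399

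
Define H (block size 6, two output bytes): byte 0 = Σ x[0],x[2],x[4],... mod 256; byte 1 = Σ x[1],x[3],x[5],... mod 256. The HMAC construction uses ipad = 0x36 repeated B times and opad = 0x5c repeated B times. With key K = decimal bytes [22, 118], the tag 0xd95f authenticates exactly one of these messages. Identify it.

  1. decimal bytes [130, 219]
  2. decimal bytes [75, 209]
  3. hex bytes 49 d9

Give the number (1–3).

Key decimal bytes [22, 118] = 16 76 is 2 bytes ≤ B = 6; zero-pad to 6 bytes: K' = 16 76 00 00 00 00.
K' ⊕ ipad = 20 40 36 36 36 36; K' ⊕ opad = 4a 2a 5c 5c 5c 5c.
m1: inner = H(20 40 36 36 36 36 82 db) = 0e 87; tag = H(4a 2a 5c 5c 5c 5c 0e 87) = 1069
m2: inner = H(20 40 36 36 36 36 4b d1) = d7 7d; tag = H(4a 2a 5c 5c 5c 5c d7 7d) = d95f ← matches
m3: inner = H(20 40 36 36 36 36 49 d9) = d5 85; tag = H(4a 2a 5c 5c 5c 5c d5 85) = d767

2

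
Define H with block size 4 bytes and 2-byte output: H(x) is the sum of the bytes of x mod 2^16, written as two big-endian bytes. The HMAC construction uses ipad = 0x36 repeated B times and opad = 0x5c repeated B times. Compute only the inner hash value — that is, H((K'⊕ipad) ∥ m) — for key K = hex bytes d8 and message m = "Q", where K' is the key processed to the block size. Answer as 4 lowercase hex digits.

01e1

Key hex bytes d8 is 1 byte ≤ B = 4; zero-pad to 4 bytes: K' = d8 00 00 00.
K' ⊕ ipad = ee 36 36 36.
Inner input = ee 36 36 36 ∥ 51.
Inner hash: sum = 238+54+54+54+81 = 481 → 01 e1.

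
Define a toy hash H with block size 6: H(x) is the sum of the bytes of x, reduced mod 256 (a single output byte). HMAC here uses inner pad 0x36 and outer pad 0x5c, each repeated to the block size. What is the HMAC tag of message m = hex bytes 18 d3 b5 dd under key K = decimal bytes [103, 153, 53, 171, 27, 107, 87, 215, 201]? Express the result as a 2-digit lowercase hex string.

Key decimal bytes [103, 153, 53, 171, 27, 107, 87, 215, 201] = 67 99 35 ab 1b 6b 57 d7 c9 is 9 bytes > B = 6, so hash it first: H(key) = 5d, then zero-pad to 6 bytes: K' = 5d 00 00 00 00 00.
K' ⊕ ipad = 6b 36 36 36 36 36.  K' ⊕ opad = 01 5c 5c 5c 5c 5c.
Inner input = (K'⊕ipad) ∥ m = 6b 36 36 36 36 36 ∥ 18 d3 b5 dd.
Inner hash: sum = 107+54+54+54+54+54+24+211+181+221 = 1014; mod 256 = 246 → f6.
Outer input = (K'⊕opad) ∥ inner = 01 5c 5c 5c 5c 5c ∥ f6.
Outer hash (tag): sum = 1+92+92+92+92+92+246 = 707; mod 256 = 195 → c3.

c3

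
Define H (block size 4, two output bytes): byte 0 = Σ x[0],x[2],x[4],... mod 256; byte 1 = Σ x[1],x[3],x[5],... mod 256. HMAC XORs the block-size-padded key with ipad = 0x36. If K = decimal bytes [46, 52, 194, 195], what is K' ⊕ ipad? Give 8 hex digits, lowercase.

Key decimal bytes [46, 52, 194, 195] = 2e 34 c2 c3 is exactly B = 4 bytes: K' = 2e 34 c2 c3.
XOR each byte with 0x36: 2e⊕36=18, 34⊕36=02, c2⊕36=f4, c3⊕36=f5.

1802f4f5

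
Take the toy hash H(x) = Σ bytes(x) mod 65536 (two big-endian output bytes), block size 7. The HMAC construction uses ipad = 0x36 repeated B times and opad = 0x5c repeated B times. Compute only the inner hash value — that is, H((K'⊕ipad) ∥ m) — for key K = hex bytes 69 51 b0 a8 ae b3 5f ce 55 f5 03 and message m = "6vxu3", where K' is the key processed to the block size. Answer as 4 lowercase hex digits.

03e8

Key hex bytes 69 51 b0 a8 ae b3 5f ce 55 f5 03 is 11 bytes > B = 7, so hash it first: H(key) = 05 ed, then zero-pad to 7 bytes: K' = 05 ed 00 00 00 00 00.
K' ⊕ ipad = 33 db 36 36 36 36 36.
Inner input = 33 db 36 36 36 36 36 ∥ 36 76 78 75 33.
Inner hash: sum = 51+219+54+54+54+54+54+54+118+120+117+51 = 1000 → 03 e8.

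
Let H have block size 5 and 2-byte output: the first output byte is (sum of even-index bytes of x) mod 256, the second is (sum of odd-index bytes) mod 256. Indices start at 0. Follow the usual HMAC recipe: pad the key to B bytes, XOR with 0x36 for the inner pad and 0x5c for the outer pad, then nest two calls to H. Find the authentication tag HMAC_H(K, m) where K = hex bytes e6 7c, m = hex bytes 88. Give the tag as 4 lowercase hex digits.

7ab8

Key hex bytes e6 7c is 2 bytes ≤ B = 5; zero-pad to 5 bytes: K' = e6 7c 00 00 00.
K' ⊕ ipad = d0 4a 36 36 36.  K' ⊕ opad = ba 20 5c 5c 5c.
Inner input = (K'⊕ipad) ∥ m = d0 4a 36 36 36 ∥ 88.
Inner hash: even-index sum = 316 mod 256 = 60; odd-index sum = 264 mod 256 = 8 → 3c 08.
Outer input = (K'⊕opad) ∥ inner = ba 20 5c 5c 5c ∥ 3c 08.
Outer hash (tag): even-index sum = 378 mod 256 = 122; odd-index sum = 184 mod 256 = 184 → 7a b8.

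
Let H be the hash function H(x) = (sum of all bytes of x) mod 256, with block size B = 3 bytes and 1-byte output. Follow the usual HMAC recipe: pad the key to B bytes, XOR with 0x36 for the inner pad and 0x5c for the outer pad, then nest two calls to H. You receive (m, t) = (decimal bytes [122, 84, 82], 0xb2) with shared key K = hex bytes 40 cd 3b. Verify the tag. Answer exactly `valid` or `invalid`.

Key hex bytes 40 cd 3b is exactly B = 3 bytes: K' = 40 cd 3b.
K' ⊕ ipad = 76 fb 0d; K' ⊕ opad = 1c 91 67.
Inner hash: sum = 118+251+13+122+84+82 = 670; mod 256 = 158 → 9e.
Outer hash (recomputed tag): sum = 28+145+103+158 = 434; mod 256 = 178 → b2.
Recomputed tag = b2; claimed = b2 → match.

valid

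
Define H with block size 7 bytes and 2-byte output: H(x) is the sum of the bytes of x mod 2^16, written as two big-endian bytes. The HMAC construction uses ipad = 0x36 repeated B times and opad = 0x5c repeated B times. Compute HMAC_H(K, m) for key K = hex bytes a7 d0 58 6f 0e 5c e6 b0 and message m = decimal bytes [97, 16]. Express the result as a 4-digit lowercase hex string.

0340

Key hex bytes a7 d0 58 6f 0e 5c e6 b0 is 8 bytes > B = 7, so hash it first: H(key) = 04 3e, then zero-pad to 7 bytes: K' = 04 3e 00 00 00 00 00.
K' ⊕ ipad = 32 08 36 36 36 36 36.  K' ⊕ opad = 58 62 5c 5c 5c 5c 5c.
Inner input = (K'⊕ipad) ∥ m = 32 08 36 36 36 36 36 ∥ 61 10.
Inner hash: sum = 50+8+54+54+54+54+54+97+16 = 441 → 01 b9.
Outer input = (K'⊕opad) ∥ inner = 58 62 5c 5c 5c 5c 5c ∥ 01 b9.
Outer hash (tag): sum = 88+98+92+92+92+92+92+1+185 = 832 → 03 40.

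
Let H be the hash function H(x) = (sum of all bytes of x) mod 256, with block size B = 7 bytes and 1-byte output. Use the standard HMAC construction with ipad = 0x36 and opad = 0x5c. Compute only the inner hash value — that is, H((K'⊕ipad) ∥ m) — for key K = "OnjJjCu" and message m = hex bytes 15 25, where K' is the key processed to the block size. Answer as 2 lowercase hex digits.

f7

Key "OnjJjCu" = 4f 6e 6a 4a 6a 43 75 is exactly B = 7 bytes: K' = 4f 6e 6a 4a 6a 43 75.
K' ⊕ ipad = 79 58 5c 7c 5c 75 43.
Inner input = 79 58 5c 7c 5c 75 43 ∥ 15 25.
Inner hash: sum = 121+88+92+124+92+117+67+21+37 = 759; mod 256 = 247 → f7.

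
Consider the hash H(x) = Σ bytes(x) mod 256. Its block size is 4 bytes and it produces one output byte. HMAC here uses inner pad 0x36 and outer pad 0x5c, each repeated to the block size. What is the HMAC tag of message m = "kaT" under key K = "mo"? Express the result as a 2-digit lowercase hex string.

Key "mo" = 6d 6f is 2 bytes ≤ B = 4; zero-pad to 4 bytes: K' = 6d 6f 00 00.
K' ⊕ ipad = 5b 59 36 36.  K' ⊕ opad = 31 33 5c 5c.
Inner input = (K'⊕ipad) ∥ m = 5b 59 36 36 ∥ 6b 61 54.
Inner hash: sum = 91+89+54+54+107+97+84 = 576; mod 256 = 64 → 40.
Outer input = (K'⊕opad) ∥ inner = 31 33 5c 5c ∥ 40.
Outer hash (tag): sum = 49+51+92+92+64 = 348; mod 256 = 92 → 5c.

5c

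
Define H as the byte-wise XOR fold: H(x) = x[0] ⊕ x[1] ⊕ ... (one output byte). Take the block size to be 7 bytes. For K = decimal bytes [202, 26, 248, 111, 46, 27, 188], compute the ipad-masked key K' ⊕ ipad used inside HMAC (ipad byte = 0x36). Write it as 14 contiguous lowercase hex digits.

Key decimal bytes [202, 26, 248, 111, 46, 27, 188] = ca 1a f8 6f 2e 1b bc is exactly B = 7 bytes: K' = ca 1a f8 6f 2e 1b bc.
XOR each byte with 0x36: ca⊕36=fc, 1a⊕36=2c, f8⊕36=ce, 6f⊕36=59, 2e⊕36=18, 1b⊕36=2d, bc⊕36=8a.

fc2cce59182d8a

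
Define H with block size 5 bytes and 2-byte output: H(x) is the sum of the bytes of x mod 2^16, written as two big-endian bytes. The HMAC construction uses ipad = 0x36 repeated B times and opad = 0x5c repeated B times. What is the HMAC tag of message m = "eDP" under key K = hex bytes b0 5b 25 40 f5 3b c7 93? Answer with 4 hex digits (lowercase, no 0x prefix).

Key hex bytes b0 5b 25 40 f5 3b c7 93 is 8 bytes > B = 5, so hash it first: H(key) = 03 fa, then zero-pad to 5 bytes: K' = 03 fa 00 00 00.
K' ⊕ ipad = 35 cc 36 36 36.  K' ⊕ opad = 5f a6 5c 5c 5c.
Inner input = (K'⊕ipad) ∥ m = 35 cc 36 36 36 ∥ 65 44 50.
Inner hash: sum = 53+204+54+54+54+101+68+80 = 668 → 02 9c.
Outer input = (K'⊕opad) ∥ inner = 5f a6 5c 5c 5c ∥ 02 9c.
Outer hash (tag): sum = 95+166+92+92+92+2+156 = 695 → 02 b7.

02b7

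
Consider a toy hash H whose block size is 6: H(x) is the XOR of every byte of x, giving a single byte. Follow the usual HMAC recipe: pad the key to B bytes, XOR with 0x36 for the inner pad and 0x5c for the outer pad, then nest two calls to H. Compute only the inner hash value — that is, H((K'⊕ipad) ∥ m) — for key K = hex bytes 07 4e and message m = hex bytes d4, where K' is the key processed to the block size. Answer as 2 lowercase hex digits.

9d

Key hex bytes 07 4e is 2 bytes ≤ B = 6; zero-pad to 6 bytes: K' = 07 4e 00 00 00 00.
K' ⊕ ipad = 31 78 36 36 36 36.
Inner input = 31 78 36 36 36 36 ∥ d4.
Inner hash: XOR 31⊕78⊕36⊕36⊕36⊕36⊕d4 = 9d.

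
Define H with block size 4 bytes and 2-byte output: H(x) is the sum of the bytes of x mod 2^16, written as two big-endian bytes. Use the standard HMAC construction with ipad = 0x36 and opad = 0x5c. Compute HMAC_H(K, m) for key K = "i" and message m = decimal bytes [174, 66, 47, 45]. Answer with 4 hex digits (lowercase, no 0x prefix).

0198

Key "i" = 69 is 1 byte ≤ B = 4; zero-pad to 4 bytes: K' = 69 00 00 00.
K' ⊕ ipad = 5f 36 36 36.  K' ⊕ opad = 35 5c 5c 5c.
Inner input = (K'⊕ipad) ∥ m = 5f 36 36 36 ∥ ae 42 2f 2d.
Inner hash: sum = 95+54+54+54+174+66+47+45 = 589 → 02 4d.
Outer input = (K'⊕opad) ∥ inner = 35 5c 5c 5c ∥ 02 4d.
Outer hash (tag): sum = 53+92+92+92+2+77 = 408 → 01 98.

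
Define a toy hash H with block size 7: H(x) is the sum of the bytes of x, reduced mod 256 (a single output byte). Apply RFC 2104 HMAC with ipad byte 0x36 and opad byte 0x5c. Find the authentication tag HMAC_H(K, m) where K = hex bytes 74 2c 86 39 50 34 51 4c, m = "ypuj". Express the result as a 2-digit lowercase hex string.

Key hex bytes 74 2c 86 39 50 34 51 4c is 8 bytes > B = 7, so hash it first: H(key) = 80, then zero-pad to 7 bytes: K' = 80 00 00 00 00 00 00.
K' ⊕ ipad = b6 36 36 36 36 36 36.  K' ⊕ opad = dc 5c 5c 5c 5c 5c 5c.
Inner input = (K'⊕ipad) ∥ m = b6 36 36 36 36 36 36 ∥ 79 70 75 6a.
Inner hash: sum = 182+54+54+54+54+54+54+121+112+117+106 = 962; mod 256 = 194 → c2.
Outer input = (K'⊕opad) ∥ inner = dc 5c 5c 5c 5c 5c 5c ∥ c2.
Outer hash (tag): sum = 220+92+92+92+92+92+92+194 = 966; mod 256 = 198 → c6.

c6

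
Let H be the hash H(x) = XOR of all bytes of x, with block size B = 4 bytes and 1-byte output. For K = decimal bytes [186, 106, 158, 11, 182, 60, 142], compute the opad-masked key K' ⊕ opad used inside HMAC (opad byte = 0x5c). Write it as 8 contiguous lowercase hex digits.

1d5c5c5c

Key decimal bytes [186, 106, 158, 11, 182, 60, 142] = ba 6a 9e 0b b6 3c 8e is 7 bytes > B = 4, so hash it first: H(key) = 41, then zero-pad to 4 bytes: K' = 41 00 00 00.
XOR each byte with 0x5c: 41⊕5c=1d, 00⊕5c=5c, 00⊕5c=5c, 00⊕5c=5c.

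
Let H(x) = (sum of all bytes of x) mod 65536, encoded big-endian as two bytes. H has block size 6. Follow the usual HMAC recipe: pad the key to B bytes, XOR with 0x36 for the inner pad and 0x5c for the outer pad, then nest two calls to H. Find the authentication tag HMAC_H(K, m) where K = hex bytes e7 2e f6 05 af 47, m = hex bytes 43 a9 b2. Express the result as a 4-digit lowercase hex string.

03c6

Key hex bytes e7 2e f6 05 af 47 is exactly B = 6 bytes: K' = e7 2e f6 05 af 47.
K' ⊕ ipad = d1 18 c0 33 99 71.  K' ⊕ opad = bb 72 aa 59 f3 1b.
Inner input = (K'⊕ipad) ∥ m = d1 18 c0 33 99 71 ∥ 43 a9 b2.
Inner hash: sum = 209+24+192+51+153+113+67+169+178 = 1156 → 04 84.
Outer input = (K'⊕opad) ∥ inner = bb 72 aa 59 f3 1b ∥ 04 84.
Outer hash (tag): sum = 187+114+170+89+243+27+4+132 = 966 → 03 c6.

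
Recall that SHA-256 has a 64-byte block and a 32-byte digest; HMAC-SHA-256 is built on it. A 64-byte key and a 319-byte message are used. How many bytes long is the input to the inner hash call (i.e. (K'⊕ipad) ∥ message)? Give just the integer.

Key is 64 ≤ 64 bytes, zero-padded: |K'| = 64.
Inner input = (K'⊕ipad) ∥ m → 64 + 319 = 383 bytes.

383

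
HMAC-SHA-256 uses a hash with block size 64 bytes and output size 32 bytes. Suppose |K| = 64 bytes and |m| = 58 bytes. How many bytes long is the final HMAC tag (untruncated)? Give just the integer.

The tag is one SHA-256 digest: 32 bytes.

32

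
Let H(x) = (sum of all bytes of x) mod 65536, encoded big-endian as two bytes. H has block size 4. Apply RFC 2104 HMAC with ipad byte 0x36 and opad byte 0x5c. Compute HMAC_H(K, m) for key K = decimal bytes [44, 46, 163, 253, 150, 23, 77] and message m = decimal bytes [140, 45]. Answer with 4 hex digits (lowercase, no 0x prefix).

Key decimal bytes [44, 46, 163, 253, 150, 23, 77] = 2c 2e a3 fd 96 17 4d is 7 bytes > B = 4, so hash it first: H(key) = 02 f4, then zero-pad to 4 bytes: K' = 02 f4 00 00.
K' ⊕ ipad = 34 c2 36 36.  K' ⊕ opad = 5e a8 5c 5c.
Inner input = (K'⊕ipad) ∥ m = 34 c2 36 36 ∥ 8c 2d.
Inner hash: sum = 52+194+54+54+140+45 = 539 → 02 1b.
Outer input = (K'⊕opad) ∥ inner = 5e a8 5c 5c ∥ 02 1b.
Outer hash (tag): sum = 94+168+92+92+2+27 = 475 → 01 db.

01db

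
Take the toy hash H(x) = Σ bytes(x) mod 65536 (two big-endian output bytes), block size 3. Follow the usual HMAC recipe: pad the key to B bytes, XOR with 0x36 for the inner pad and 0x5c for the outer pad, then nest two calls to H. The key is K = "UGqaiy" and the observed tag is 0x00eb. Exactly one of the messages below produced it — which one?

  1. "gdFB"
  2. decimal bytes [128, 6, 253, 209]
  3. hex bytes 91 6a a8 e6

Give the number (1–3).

1

Key "UGqaiy" = 55 47 71 61 69 79 is 6 bytes > B = 3, so hash it first: H(key) = 02 50, then zero-pad to 3 bytes: K' = 02 50 00.
K' ⊕ ipad = 34 66 36; K' ⊕ opad = 5e 0c 5c.
m1: inner = H(34 66 36 67 64 46 42) = 02 23; tag = H(5e 0c 5c 02 23) = 00eb ← matches
m2: inner = H(34 66 36 80 06 fd d1) = 03 24; tag = H(5e 0c 5c 03 24) = 00ed
m3: inner = H(34 66 36 91 6a a8 e6) = 03 59; tag = H(5e 0c 5c 03 59) = 0122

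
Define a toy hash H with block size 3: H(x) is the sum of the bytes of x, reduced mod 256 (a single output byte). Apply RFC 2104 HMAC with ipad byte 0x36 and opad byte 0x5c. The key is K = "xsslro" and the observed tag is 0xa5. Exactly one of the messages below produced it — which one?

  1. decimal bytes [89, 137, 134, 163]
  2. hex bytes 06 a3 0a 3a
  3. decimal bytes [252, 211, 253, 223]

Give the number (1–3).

Key "xsslro" = 78 73 73 6c 72 6f is 6 bytes > B = 3, so hash it first: H(key) = ab, then zero-pad to 3 bytes: K' = ab 00 00.
K' ⊕ ipad = 9d 36 36; K' ⊕ opad = f7 5c 5c.
m1: inner = H(9d 36 36 59 89 86 a3) = 14; tag = H(f7 5c 5c 14) = c3
m2: inner = H(9d 36 36 06 a3 0a 3a) = f6; tag = H(f7 5c 5c f6) = a5 ← matches
m3: inner = H(9d 36 36 fc d3 fd df) = b4; tag = H(f7 5c 5c b4) = 63

2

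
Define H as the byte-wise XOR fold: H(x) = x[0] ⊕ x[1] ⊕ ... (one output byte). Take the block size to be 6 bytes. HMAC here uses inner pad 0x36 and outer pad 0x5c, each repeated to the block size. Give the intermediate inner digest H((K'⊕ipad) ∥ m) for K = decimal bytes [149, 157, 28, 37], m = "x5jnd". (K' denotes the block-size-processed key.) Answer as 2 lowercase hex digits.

1c

Key decimal bytes [149, 157, 28, 37] = 95 9d 1c 25 is 4 bytes ≤ B = 6; zero-pad to 6 bytes: K' = 95 9d 1c 25 00 00.
K' ⊕ ipad = a3 ab 2a 13 36 36.
Inner input = a3 ab 2a 13 36 36 ∥ 78 35 6a 6e 64.
Inner hash: XOR a3⊕ab⊕2a⊕13⊕36⊕36⊕78⊕35⊕6a⊕6e⊕64 = 1c.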